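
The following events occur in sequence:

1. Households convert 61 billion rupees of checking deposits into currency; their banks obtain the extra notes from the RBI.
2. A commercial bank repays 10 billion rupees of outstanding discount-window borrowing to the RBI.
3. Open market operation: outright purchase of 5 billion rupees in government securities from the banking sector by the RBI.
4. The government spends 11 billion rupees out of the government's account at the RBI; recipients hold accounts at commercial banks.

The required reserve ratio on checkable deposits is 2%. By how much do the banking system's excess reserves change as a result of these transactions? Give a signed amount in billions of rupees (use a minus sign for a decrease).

-54 billion

Currency withdrawal 61 billion rupees: reserves −61B, deposits −61B.
Discount-window repayment 10 billion rupees: reserves −10B, deposits 0.
OMO purchase (from banks) 5 billion rupees: reserves +5B, deposits 0.
Government spending 11 billion rupees: reserves +11B, deposits +11B.
Totals: Δreserves = −55B, Δdeposits = −50B.
Δrequired reserves = 2% × −50B = −1B.
Δexcess reserves = Δreserves − Δrequired = −55B − (−1B) = -54 billion.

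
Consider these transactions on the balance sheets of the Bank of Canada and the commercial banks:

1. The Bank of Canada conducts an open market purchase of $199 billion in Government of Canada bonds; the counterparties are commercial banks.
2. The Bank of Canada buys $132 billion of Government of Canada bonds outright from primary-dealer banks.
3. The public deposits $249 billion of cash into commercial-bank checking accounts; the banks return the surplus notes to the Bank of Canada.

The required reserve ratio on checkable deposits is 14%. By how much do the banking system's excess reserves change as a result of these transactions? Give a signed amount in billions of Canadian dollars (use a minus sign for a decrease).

OMO purchase (from banks) $199 billion: reserves +$199B, deposits 0.
OMO purchase (from banks) $132 billion: reserves +$132B, deposits 0.
Currency deposit $249 billion: reserves +$249B, deposits +$249B.
Totals: Δreserves = +$580B, Δdeposits = +$249B.
Δrequired reserves = 14% × +$249B = +$34.86B.
Δexcess reserves = Δreserves − Δrequired = +$580B − (+$34.86B) = +$545.14 billion.

+$545.14 billion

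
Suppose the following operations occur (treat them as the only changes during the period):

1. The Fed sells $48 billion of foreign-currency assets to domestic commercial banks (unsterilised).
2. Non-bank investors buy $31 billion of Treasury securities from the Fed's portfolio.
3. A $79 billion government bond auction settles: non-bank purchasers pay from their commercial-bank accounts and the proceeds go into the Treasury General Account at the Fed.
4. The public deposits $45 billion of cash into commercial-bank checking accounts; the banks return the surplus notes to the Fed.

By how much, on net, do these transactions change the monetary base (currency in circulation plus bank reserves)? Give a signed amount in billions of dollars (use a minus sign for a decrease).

Fed balance sheet:
  Assets:      Securities −$31B, Foreign assets −$48B
  Liabilities: Bank reserves −$113B, Currency in circulation −$45B, Government deposits +$79B
Monetary base = currency + reserves: −$45B + (−$113B) = -$158 billion.

-$158 billion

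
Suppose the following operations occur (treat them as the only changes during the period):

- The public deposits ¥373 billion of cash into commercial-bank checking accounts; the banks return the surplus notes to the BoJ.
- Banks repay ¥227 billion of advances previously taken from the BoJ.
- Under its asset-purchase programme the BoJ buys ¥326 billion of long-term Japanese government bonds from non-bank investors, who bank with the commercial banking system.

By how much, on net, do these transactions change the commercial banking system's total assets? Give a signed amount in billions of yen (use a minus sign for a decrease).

Currency deposit ¥373 billion: bank balance sheets expand → +¥373B.
Discount-window repayment ¥227 billion: bank balance sheets shrink → −¥227B.
Asset purchase (from non-banks) ¥326 billion: bank balance sheets expand → +¥326B.
Net: 373 − 227 + 326 = +¥472 billion.

+¥472 billion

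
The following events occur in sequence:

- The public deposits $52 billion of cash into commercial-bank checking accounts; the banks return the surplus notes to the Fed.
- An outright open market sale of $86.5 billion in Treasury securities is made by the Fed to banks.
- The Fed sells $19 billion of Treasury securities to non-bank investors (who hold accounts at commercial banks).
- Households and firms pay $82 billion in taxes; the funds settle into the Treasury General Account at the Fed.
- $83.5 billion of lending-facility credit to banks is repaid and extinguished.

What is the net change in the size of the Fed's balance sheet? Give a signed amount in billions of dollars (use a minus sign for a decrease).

Fed balance sheet:
  Assets:      Securities −$105.5B, Loans to banks −$83.5B
  Liabilities: Bank reserves −$219B, Currency in circulation −$52B, Government deposits +$82B
Commercial banking system:
  Assets:      Reserves at CB −$219B, Securities +$86.5B
  Liabilities: Checkable deposits −$49B, Borrowings from CB −$83.5B
Change in total Fed assets = -$189 billion.

-$189 billion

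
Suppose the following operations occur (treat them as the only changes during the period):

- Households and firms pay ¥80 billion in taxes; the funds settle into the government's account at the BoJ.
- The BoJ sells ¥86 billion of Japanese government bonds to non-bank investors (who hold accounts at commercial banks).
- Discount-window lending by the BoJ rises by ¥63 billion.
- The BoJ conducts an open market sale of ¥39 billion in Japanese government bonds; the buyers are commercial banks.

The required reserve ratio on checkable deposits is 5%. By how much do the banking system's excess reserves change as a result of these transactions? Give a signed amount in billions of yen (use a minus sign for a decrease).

Government account inflow ¥80 billion: reserves −¥80B, deposits −¥80B.
Asset sale (to non-banks) ¥86 billion: reserves −¥86B, deposits −¥86B.
Discount-window loan ¥63 billion: reserves +¥63B, deposits 0.
OMO sale (to banks) ¥39 billion: reserves −¥39B, deposits 0.
Totals: Δreserves = −¥142B, Δdeposits = −¥166B.
Δrequired reserves = 5% × −¥166B = −¥8.3B.
Δexcess reserves = Δreserves − Δrequired = −¥142B − (−¥8.3B) = -¥133.7 billion.

-¥133.7 billion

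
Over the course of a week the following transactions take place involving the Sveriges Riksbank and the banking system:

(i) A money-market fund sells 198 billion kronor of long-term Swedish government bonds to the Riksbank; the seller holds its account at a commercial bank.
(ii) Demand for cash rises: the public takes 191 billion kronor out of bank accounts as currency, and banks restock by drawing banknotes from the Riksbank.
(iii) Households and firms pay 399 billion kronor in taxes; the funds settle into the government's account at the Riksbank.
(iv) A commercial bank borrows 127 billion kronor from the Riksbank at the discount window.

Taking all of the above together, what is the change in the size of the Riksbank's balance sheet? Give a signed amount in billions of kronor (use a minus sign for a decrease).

Asset purchase (from non-banks) 198 billion kronor: a Riksbank asset is acquired → +198B.
Currency withdrawal 191 billion kronor: only the composition of liabilities changes → 0.
Government account inflow 399 billion kronor: only the composition of liabilities changes → 0.
Discount-window loan 127 billion kronor: a Riksbank asset is acquired → +127B.
Net: 198 + 0 + 0 + 127 = +325 billion.

+325 billion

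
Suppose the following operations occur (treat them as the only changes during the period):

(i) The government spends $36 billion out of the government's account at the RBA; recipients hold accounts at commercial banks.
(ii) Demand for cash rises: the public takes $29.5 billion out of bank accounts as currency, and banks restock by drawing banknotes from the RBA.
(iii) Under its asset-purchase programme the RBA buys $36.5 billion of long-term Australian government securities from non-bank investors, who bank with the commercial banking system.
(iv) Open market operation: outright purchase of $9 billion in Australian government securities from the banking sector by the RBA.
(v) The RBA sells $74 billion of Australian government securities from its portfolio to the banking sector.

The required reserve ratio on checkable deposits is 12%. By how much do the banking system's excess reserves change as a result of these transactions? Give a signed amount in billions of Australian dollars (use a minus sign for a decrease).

-$27.16 billion

Government spending $36 billion: reserves +$36B, deposits +$36B.
Currency withdrawal $29.5 billion: reserves −$29.5B, deposits −$29.5B.
Asset purchase (from non-banks) $36.5 billion: reserves +$36.5B, deposits +$36.5B.
OMO purchase (from banks) $9 billion: reserves +$9B, deposits 0.
OMO sale (to banks) $74 billion: reserves −$74B, deposits 0.
Totals: Δreserves = −$22B, Δdeposits = +$43B.
Δrequired reserves = 12% × +$43B = +$5.16B.
Δexcess reserves = Δreserves − Δrequired = −$22B − (+$5.16B) = -$27.16 billion.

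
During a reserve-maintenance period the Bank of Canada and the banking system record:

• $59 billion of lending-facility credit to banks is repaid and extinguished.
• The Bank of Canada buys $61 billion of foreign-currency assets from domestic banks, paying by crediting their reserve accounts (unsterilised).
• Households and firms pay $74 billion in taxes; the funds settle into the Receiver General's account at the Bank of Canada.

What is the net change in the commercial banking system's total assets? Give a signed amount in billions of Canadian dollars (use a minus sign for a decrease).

Bank of Canada balance sheet:
  Assets:      Loans to banks −$59B, Foreign assets +$61B
  Liabilities: Bank reserves −$72B, Government deposits +$74B
Commercial banking system:
  Assets:      Reserves at CB −$72B, Foreign assets −$61B
  Liabilities: Checkable deposits −$74B, Borrowings from CB −$59B
Change in total bank assets = -$133 billion.

-$133 billion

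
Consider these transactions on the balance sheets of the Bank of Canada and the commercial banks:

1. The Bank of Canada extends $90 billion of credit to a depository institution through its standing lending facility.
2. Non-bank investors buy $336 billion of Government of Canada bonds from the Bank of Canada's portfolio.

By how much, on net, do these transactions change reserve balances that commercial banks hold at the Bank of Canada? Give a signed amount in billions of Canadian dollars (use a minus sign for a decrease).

Discount-window loan $90 billion: the loan is credited to the bank's reserve account → +$90B.
Asset sale (to non-banks) $336 billion: the non-bank buyers' banks settle from reserves → −$336B.
Net: 90 − 336 = -$246 billion.

-$246 billion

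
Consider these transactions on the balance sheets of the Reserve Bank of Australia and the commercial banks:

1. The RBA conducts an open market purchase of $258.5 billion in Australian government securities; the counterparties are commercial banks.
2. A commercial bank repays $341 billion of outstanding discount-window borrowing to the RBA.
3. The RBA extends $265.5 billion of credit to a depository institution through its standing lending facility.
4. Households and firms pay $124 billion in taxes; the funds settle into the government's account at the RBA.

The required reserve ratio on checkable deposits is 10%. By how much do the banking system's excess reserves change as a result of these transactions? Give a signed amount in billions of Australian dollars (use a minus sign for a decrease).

OMO purchase (from banks) $258.5 billion: reserves +$258.5B, deposits 0.
Discount-window repayment $341 billion: reserves −$341B, deposits 0.
Discount-window loan $265.5 billion: reserves +$265.5B, deposits 0.
Government account inflow $124 billion: reserves −$124B, deposits −$124B.
Totals: Δreserves = +$59B, Δdeposits = −$124B.
Δrequired reserves = 10% × −$124B = −$12.4B.
Δexcess reserves = Δreserves − Δrequired = +$59B − (−$12.4B) = +$71.4 billion.

+$71.4 billion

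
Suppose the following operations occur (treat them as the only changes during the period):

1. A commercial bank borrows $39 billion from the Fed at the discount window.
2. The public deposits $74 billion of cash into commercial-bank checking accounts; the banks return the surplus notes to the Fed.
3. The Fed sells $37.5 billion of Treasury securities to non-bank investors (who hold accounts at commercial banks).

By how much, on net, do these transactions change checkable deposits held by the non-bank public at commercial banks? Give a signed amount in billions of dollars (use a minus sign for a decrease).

Discount-window loan $39 billion: the counterparty is a bank, so public deposits are unchanged → 0.
Currency deposit $74 billion: non-bank counterparties' bank balances rise → +$74B.
Asset sale (to non-banks) $37.5 billion: non-bank counterparties' bank balances fall → −$37.5B.
Net: 0 + 74 − 37.5 = +$36.5 billion.

+$36.5 billion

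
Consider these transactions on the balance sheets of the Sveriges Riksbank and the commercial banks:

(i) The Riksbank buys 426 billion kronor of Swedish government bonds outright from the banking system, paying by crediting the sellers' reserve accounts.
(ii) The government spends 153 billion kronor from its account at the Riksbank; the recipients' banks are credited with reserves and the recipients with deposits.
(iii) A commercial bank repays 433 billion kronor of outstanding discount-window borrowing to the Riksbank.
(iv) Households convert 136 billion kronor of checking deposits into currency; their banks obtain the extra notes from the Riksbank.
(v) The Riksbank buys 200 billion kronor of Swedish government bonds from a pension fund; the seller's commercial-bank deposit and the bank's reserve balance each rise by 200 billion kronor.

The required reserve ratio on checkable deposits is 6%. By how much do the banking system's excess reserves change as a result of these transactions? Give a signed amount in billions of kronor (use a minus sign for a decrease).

OMO purchase (from banks) 426 billion kronor: reserves +426B, deposits 0.
Government spending 153 billion kronor: reserves +153B, deposits +153B.
Discount-window repayment 433 billion kronor: reserves −433B, deposits 0.
Currency withdrawal 136 billion kronor: reserves −136B, deposits −136B.
Asset purchase (from non-banks) 200 billion kronor: reserves +200B, deposits +200B.
Totals: Δreserves = +210B, Δdeposits = +217B.
Δrequired reserves = 6% × +217B = +13.02B.
Δexcess reserves = Δreserves − Δrequired = +210B − (+13.02B) = +196.98 billion.

+196.98 billion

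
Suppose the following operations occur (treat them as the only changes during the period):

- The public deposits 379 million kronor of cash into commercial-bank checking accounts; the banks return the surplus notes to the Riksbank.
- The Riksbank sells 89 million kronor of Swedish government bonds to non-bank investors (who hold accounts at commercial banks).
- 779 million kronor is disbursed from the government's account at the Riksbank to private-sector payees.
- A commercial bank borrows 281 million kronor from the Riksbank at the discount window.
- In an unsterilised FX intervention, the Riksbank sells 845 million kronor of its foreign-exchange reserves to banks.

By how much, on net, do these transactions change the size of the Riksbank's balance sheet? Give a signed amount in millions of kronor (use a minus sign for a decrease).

Currency deposit 379 million kronor: only the composition of liabilities changes → 0.
Asset sale (to non-banks) 89 million kronor: a Riksbank asset is shed → −89M.
Government spending 779 million kronor: only the composition of liabilities changes → 0.
Discount-window loan 281 million kronor: a Riksbank asset is acquired → +281M.
FX sale 845 million kronor: a Riksbank asset is shed → −845M.
Net: 0 − 89 + 0 + 281 − 845 = -653 million.

-653 million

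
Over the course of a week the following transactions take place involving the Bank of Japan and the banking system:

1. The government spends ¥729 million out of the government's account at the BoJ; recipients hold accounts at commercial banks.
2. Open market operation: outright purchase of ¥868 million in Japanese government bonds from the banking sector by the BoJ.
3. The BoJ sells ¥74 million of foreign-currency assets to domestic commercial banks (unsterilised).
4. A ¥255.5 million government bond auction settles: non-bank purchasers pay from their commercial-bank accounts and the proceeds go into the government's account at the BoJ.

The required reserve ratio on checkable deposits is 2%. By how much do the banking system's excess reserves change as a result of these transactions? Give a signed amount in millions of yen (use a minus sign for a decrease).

Government spending ¥729 million: reserves +¥729M, deposits +¥729M.
OMO purchase (from banks) ¥868 million: reserves +¥868M, deposits 0.
FX sale ¥74 million: reserves −¥74M, deposits 0.
Government account inflow ¥255.5 million: reserves −¥255.5M, deposits −¥255.5M.
Totals: Δreserves = +¥1267.5M, Δdeposits = +¥473.5M.
Δrequired reserves = 2% × +¥473.5M = +¥9.47M.
Δexcess reserves = Δreserves − Δrequired = +¥1267.5M − (+¥9.47M) = +¥1258.03 million.

+¥1258.03 million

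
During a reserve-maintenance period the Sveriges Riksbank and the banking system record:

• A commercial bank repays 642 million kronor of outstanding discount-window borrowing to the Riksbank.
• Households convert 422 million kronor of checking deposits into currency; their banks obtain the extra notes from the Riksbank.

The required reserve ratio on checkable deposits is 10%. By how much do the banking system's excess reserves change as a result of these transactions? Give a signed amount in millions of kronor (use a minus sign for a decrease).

-1021.8 million

Discount-window repayment 642 million kronor: reserves −642M, deposits 0.
Currency withdrawal 422 million kronor: reserves −422M, deposits −422M.
Totals: Δreserves = −1064M, Δdeposits = −422M.
Δrequired reserves = 10% × −422M = −42.2M.
Δexcess reserves = Δreserves − Δrequired = −1064M − (−42.2M) = -1021.8 million.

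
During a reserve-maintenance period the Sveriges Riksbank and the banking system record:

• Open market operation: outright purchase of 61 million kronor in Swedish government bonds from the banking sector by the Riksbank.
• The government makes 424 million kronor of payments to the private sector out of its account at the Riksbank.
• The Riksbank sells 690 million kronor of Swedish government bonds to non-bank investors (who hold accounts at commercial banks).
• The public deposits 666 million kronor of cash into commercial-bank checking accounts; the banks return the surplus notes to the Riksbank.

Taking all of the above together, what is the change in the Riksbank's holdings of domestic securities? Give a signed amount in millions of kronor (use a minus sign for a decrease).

-629 million

Riksbank balance sheet:
  Assets:      Securities −629M
  Liabilities: Bank reserves +461M, Currency in circulation −666M, Government deposits −424M
Commercial banking system:
  Assets:      Reserves at CB +461M, Securities −61M
  Liabilities: Checkable deposits +400M
So the change in the Riksbank's holdings of domestic securities is -629 million.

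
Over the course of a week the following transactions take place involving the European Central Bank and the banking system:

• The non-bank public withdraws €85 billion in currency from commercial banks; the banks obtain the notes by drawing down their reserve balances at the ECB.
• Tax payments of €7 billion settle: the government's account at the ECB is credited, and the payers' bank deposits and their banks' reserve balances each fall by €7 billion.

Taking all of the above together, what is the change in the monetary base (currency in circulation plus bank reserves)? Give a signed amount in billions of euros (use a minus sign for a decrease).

ECB balance sheet:
  Assets:      no change
  Liabilities: Bank reserves −€92B, Currency in circulation +€85B, Government deposits +€7B
Commercial banking system:
  Assets:      Reserves at CB −€92B
  Liabilities: Checkable deposits −€92B
Monetary base = currency + reserves: +€85B + (−€92B) = -€7 billion.

-€7 billion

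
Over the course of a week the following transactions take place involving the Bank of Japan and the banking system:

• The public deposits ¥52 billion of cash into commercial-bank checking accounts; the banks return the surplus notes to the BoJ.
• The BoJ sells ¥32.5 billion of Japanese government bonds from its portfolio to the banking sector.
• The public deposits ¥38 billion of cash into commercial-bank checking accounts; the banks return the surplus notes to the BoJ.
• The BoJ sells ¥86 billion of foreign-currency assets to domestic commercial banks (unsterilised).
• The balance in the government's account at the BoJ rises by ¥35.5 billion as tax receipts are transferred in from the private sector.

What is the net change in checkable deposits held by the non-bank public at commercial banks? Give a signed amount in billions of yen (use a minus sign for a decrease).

+¥54.5 billion

BoJ balance sheet:
  Assets:      Securities −¥32.5B, Foreign assets −¥86B
  Liabilities: Bank reserves −¥64B, Currency in circulation −¥90B, Government deposits +¥35.5B
Commercial banking system:
  Assets:      Reserves at CB −¥64B, Securities +¥32.5B, Foreign assets +¥86B
  Liabilities: Checkable deposits +¥54.5B
So the change in checkable deposits held by the non-bank public at commercial banks is +¥54.5 billion.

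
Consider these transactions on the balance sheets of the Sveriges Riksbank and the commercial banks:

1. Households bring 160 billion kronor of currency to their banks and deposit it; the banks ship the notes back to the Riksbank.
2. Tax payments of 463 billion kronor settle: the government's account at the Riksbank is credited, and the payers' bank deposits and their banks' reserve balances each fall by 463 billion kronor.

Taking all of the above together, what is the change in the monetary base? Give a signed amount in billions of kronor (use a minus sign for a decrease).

Currency deposit 160 billion kronor: just a shift between currency and reserves — both are base money → 0.
Government account inflow 463 billion kronor: reserves shift to a non-base liability → −463B.
Net: 0 − 463 = -463 billion.

-463 billion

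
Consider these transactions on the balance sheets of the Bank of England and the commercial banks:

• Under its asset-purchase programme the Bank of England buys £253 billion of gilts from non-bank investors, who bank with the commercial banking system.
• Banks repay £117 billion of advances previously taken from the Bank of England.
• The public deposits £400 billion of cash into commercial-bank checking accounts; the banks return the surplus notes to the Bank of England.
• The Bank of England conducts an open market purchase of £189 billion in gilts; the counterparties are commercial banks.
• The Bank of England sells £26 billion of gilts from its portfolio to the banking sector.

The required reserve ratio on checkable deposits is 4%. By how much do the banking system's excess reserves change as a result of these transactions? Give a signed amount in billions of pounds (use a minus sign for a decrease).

Asset purchase (from non-banks) £253 billion: reserves +£253B, deposits +£253B.
Discount-window repayment £117 billion: reserves −£117B, deposits 0.
Currency deposit £400 billion: reserves +£400B, deposits +£400B.
OMO purchase (from banks) £189 billion: reserves +£189B, deposits 0.
OMO sale (to banks) £26 billion: reserves −£26B, deposits 0.
Totals: Δreserves = +£699B, Δdeposits = +£653B.
Δrequired reserves = 4% × +£653B = +£26.12B.
Δexcess reserves = Δreserves − Δrequired = +£699B − (+£26.12B) = +£672.88 billion.

+£672.88 billion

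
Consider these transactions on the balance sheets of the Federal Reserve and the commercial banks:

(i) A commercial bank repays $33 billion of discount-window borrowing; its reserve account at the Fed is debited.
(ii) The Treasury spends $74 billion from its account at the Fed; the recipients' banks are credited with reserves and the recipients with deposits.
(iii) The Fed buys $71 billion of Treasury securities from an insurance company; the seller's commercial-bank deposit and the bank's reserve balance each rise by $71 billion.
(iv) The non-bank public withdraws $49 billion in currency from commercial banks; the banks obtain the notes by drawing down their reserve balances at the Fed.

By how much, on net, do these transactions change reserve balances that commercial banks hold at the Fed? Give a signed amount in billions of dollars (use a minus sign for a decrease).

+$63 billion

Discount-window repayment $33 billion: repayment is debited from reserves → −$33B.
Government spending $74 billion: government payments flow into bank reserve accounts → +$74B.
Asset purchase (from non-banks) $71 billion: the Fed pays by crediting reserve accounts → +$71B.
Currency withdrawal $49 billion: banks swap reserves for currency → −$49B.
Net: −33 + 74 + 71 − 49 = +$63 billion.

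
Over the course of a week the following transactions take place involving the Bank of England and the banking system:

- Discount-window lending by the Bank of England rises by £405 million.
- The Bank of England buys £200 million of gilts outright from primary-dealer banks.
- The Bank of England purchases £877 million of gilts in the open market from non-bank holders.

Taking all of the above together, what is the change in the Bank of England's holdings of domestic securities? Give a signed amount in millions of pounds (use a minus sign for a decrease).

+£1077 million

Bank of England balance sheet:
  Assets:      Securities +£1077M, Loans to banks +£405M
  Liabilities: Bank reserves +£1482M
So the change in the Bank of England's holdings of domestic securities is +£1077 million.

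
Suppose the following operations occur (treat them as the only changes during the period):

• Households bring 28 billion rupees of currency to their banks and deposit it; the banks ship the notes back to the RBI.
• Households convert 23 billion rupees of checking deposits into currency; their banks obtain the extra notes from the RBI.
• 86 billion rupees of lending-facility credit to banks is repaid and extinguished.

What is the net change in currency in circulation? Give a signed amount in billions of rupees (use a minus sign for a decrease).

RBI balance sheet:
  Assets:      Loans to banks −86B
  Liabilities: Bank reserves −81B, Currency in circulation −5B
So the change in currency in circulation is -5 billion.

-5 billion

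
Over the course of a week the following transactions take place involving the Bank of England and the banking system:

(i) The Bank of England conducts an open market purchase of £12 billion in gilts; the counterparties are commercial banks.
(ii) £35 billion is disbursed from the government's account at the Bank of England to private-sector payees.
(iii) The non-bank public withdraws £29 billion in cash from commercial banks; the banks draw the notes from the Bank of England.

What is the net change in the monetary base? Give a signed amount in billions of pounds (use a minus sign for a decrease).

Bank of England balance sheet:
  Assets:      Securities +£12B
  Liabilities: Bank reserves +£18B, Currency in circulation +£29B, Government deposits −£35B
Commercial banking system:
  Assets:      Reserves at CB +£18B, Securities −£12B
  Liabilities: Checkable deposits +£6B
Monetary base = currency + reserves: +£29B + (+£18B) = +£47 billion.

+£47 billion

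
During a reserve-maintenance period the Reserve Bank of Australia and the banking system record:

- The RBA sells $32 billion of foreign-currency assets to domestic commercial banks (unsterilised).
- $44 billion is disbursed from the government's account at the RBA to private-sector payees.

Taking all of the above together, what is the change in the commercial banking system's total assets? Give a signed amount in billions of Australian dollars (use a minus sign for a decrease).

RBA balance sheet:
  Assets:      Foreign assets −$32B
  Liabilities: Bank reserves +$12B, Government deposits −$44B
Commercial banking system:
  Assets:      Reserves at CB +$12B, Foreign assets +$32B
  Liabilities: Checkable deposits +$44B
Change in total bank assets = +$44 billion.

+$44 billion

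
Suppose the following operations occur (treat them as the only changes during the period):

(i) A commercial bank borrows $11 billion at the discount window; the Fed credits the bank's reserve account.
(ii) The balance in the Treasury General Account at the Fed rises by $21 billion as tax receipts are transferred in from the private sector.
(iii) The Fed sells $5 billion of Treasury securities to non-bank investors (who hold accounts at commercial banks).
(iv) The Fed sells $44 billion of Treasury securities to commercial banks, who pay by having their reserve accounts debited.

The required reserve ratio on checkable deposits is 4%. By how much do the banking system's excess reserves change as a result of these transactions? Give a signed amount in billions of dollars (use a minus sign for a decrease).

-$57.96 billion

Discount-window loan $11 billion: reserves +$11B, deposits 0.
Government account inflow $21 billion: reserves −$21B, deposits −$21B.
Asset sale (to non-banks) $5 billion: reserves −$5B, deposits −$5B.
OMO sale (to banks) $44 billion: reserves −$44B, deposits 0.
Totals: Δreserves = −$59B, Δdeposits = −$26B.
Δrequired reserves = 4% × −$26B = −$1.04B.
Δexcess reserves = Δreserves − Δrequired = −$59B − (−$1.04B) = -$57.96 billion.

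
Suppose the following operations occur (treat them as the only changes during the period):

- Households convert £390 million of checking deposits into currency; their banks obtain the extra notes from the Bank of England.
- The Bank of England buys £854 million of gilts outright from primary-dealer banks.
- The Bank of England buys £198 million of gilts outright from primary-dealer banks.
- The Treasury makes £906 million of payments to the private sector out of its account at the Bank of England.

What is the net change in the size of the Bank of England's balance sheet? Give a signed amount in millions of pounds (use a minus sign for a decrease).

+£1052 million

Currency withdrawal £390 million: only the composition of liabilities changes → 0.
OMO purchase (from banks) £854 million: a Bank of England asset is acquired → +£854M.
OMO purchase (from banks) £198 million: a Bank of England asset is acquired → +£198M.
Government spending £906 million: only the composition of liabilities changes → 0.
Net: 0 + 854 + 198 + 0 = +£1052 million.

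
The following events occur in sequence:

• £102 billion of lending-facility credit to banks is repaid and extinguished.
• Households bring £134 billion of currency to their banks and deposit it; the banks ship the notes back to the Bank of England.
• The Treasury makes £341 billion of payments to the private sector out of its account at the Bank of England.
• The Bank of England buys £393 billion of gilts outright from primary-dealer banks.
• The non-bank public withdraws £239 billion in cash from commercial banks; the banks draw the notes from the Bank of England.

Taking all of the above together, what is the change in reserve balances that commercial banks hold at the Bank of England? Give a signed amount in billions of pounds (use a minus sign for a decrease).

Discount-window repayment £102 billion: repayment is debited from reserves → −£102B.
Currency deposit £134 billion: returned notes are swapped for reserve credit → +£134B.
Government spending £341 billion: government payments flow into bank reserve accounts → +£341B.
OMO purchase (from banks) £393 billion: the Bank of England pays by crediting reserve accounts → +£393B.
Currency withdrawal £239 billion: banks swap reserves for currency → −£239B.
Net: −102 + 134 + 341 + 393 − 239 = +£527 billion.

+£527 billion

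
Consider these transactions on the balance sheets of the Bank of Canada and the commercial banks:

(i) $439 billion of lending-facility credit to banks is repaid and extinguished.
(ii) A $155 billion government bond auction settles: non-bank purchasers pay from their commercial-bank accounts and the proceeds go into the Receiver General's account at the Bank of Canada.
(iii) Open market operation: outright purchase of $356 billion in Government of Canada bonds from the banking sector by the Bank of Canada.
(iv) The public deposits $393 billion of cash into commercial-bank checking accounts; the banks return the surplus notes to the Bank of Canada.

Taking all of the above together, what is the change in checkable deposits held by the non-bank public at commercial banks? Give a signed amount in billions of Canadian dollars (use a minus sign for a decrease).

Bank of Canada balance sheet:
  Assets:      Securities +$356B, Loans to banks −$439B
  Liabilities: Bank reserves +$155B, Currency in circulation −$393B, Government deposits +$155B
Commercial banking system:
  Assets:      Reserves at CB +$155B, Securities −$356B
  Liabilities: Checkable deposits +$238B, Borrowings from CB −$439B
So the change in checkable deposits held by the non-bank public at commercial banks is +$238 billion.

+$238 billion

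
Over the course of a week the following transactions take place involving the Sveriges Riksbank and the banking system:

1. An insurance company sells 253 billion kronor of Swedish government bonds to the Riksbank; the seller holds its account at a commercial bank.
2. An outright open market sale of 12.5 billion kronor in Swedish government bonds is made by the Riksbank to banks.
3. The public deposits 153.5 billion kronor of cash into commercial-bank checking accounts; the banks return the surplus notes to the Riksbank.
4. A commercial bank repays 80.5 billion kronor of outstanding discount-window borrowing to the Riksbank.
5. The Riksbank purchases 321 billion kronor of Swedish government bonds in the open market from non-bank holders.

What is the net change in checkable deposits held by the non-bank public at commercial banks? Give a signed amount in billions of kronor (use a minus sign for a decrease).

+727.5 billion

Riksbank balance sheet:
  Assets:      Securities +561.5B, Loans to banks −80.5B
  Liabilities: Bank reserves +634.5B, Currency in circulation −153.5B
Commercial banking system:
  Assets:      Reserves at CB +634.5B, Securities +12.5B
  Liabilities: Checkable deposits +727.5B, Borrowings from CB −80.5B
So the change in checkable deposits held by the non-bank public at commercial banks is +727.5 billion.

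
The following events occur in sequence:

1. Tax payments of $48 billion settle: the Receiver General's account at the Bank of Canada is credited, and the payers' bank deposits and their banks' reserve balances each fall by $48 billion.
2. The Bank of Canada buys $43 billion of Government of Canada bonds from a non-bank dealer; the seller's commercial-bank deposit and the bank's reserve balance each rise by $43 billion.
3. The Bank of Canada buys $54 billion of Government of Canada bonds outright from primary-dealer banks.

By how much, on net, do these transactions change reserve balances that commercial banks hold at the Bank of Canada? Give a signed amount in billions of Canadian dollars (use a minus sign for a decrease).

+$49 billion

Government account inflow $48 billion: funds move from bank reserves into the government account → −$48B.
Asset purchase (from non-banks) $43 billion: the Bank of Canada pays by crediting reserve accounts → +$43B.
OMO purchase (from banks) $54 billion: the Bank of Canada pays by crediting reserve accounts → +$54B.
Net: −48 + 43 + 54 = +$49 billion.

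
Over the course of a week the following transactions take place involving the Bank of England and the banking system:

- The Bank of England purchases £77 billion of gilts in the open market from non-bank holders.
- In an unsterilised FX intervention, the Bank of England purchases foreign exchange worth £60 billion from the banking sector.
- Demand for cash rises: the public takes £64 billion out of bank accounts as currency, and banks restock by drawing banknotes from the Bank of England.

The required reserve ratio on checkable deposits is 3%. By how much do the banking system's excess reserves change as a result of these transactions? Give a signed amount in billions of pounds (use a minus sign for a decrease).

+£72.61 billion

Asset purchase (from non-banks) £77 billion: reserves +£77B, deposits +£77B.
FX purchase £60 billion: reserves +£60B, deposits 0.
Currency withdrawal £64 billion: reserves −£64B, deposits −£64B.
Totals: Δreserves = +£73B, Δdeposits = +£13B.
Δrequired reserves = 3% × +£13B = +£0.39B.
Δexcess reserves = Δreserves − Δrequired = +£73B − (+£0.39B) = +£72.61 billion.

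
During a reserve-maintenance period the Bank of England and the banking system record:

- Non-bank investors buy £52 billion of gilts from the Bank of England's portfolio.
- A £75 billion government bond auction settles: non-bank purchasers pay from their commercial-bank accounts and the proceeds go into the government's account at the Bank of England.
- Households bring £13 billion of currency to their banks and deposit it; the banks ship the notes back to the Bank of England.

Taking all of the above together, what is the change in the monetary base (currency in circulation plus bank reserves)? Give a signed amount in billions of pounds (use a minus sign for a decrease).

-£127 billion

Asset sale (to non-banks) £52 billion: Bank of England balance sheet contracts → −£52B.
Government account inflow £75 billion: reserves shift to a non-base liability → −£75B.
Currency deposit £13 billion: just a shift between currency and reserves — both are base money → 0.
Net: −52 − 75 + 0 = -£127 billion.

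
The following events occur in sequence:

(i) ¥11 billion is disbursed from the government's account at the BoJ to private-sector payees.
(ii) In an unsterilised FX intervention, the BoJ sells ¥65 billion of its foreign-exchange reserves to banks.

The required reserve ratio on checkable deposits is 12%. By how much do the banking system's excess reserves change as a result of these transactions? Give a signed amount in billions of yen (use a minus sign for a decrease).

-¥55.32 billion

Government spending ¥11 billion: reserves +¥11B, deposits +¥11B.
FX sale ¥65 billion: reserves −¥65B, deposits 0.
Totals: Δreserves = −¥54B, Δdeposits = +¥11B.
Δrequired reserves = 12% × +¥11B = +¥1.32B.
Δexcess reserves = Δreserves − Δrequired = −¥54B − (+¥1.32B) = -¥55.32 billion.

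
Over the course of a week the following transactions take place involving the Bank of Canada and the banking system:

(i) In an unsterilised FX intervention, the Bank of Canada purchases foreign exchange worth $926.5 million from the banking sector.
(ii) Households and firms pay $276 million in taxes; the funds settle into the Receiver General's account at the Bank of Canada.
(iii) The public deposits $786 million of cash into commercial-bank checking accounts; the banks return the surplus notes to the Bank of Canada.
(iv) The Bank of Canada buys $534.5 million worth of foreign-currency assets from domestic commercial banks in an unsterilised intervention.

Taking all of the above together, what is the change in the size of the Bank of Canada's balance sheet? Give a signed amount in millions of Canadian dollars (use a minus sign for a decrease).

Bank of Canada balance sheet:
  Assets:      Foreign assets +$1461M
  Liabilities: Bank reserves +$1971M, Currency in circulation −$786M, Government deposits +$276M
Change in total Bank of Canada assets = +$1461 million.

+$1461 million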